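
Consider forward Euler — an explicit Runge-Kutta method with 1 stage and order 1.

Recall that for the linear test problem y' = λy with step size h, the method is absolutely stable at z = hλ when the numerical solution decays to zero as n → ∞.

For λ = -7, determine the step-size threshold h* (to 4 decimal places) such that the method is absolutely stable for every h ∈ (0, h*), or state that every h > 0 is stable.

With y'=λy (z=hλ):
  order 1, 1-stage ⇒ R(z)=1+z
  (e.g. R(-0.59)=0.41000, |R|=0.41000)

Solve |R(x)|<1 on ℝ⁻.
x=-0.59: |R|=0.4100
|R(-1.82)|=0.8200 |R(-1.3)|=0.3000 |R(-0.63)|=0.3700
Bisect:
  x_lo=-2.6163 |R|=1.6163  x_hi=-0.2327 |R|=0.7673
  mid=-1.42453 |R|=0.42453 →hi
  mid=-2.02042 |R|=1.02042 →lo
  mid=-1.72247 |R|=0.72247 →hi
  mid=-1.87145 |R|=0.87145 →hi
  mid=-1.94594 |R|=0.94594 →hi
  mid=-1.98318 |R|=0.98318 →hi
  mid=-2.00180 |R|=1.00180 →lo
  mid=-1.99249 |R|=0.99249 →hi
  ...
  [-2.00005,-1.99991] ⇒ x*=-2.0000
Interval (-2.0000, 0).

(-2.0000,0); λ=-7 ⇒ h* = 0.2857.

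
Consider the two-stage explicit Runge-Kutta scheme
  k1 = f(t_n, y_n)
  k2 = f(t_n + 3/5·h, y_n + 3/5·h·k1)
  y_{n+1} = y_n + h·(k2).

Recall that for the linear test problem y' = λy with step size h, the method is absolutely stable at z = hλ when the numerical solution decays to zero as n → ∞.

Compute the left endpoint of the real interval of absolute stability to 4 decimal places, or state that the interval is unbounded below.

Test eqn y'=λy, z=hλ:
  k1=λy_n ⇒ h·k1=z·y_n;  k2=λ(1+3/5z)y_n ⇒ h·k2=z(1+3/5z)y_n
  y_{n+1}/y_n = 1 + z(1+3/5z) = 1 + z + 3/5z²
  so R(z) = 1 + z + 3/5z².

Boundary: |R(x)|=1, x<0.
x=-1.42: |R|=0.7898
R=1: x+3/5x²=0 ⇒ x=−5/3=-1.6667; min R=1−1/(4·3/5)=0.5833>−1
Confirm numerically:
  x=-1.391: |R|=0.76993 <1
  x=-1.369: |R|=0.75550 <1
  x=-0.784: |R|=0.58479 <1
  x=-0.778: |R|=0.58517 <1
  x=-2.206: |R|=1.71386 >1
  x=-1.983: |R|=1.37637 >1
  x=-1.919: |R|=1.29054 >1
Interval (-1.6667, 0).

left endpoint -1.6667.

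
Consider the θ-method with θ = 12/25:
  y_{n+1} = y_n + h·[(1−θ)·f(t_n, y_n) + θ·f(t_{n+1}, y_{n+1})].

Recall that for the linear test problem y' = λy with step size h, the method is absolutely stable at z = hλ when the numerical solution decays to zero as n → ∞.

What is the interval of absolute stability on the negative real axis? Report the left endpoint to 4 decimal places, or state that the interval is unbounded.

On y'=λy, z=hλ:
  y_{n+1} = y_n + z·[13/25·y_n + 12/25·y_{n+1}] ⇒ (1 − 12/25z)y_{n+1} = (1 + 13/25z)y_n
  R(z) = (1 + 13/25z)/(1 − 12/25z).

Boundary: |R(x)|=1, x<0.
x=-0.33: |R|=0.7151
R=−1: 1+13/25x = −1+12/25x ⇒ -1/25x=2 ⇒ x=2/(-1/25)=-50.0000
Confirm numerically:
  x=-49.012: |R|=0.99839 <1
  x=-35.685: |R|=0.96841 <1
  x=-23.877: |R|=0.91614 <1
  x=-50.323: |R|=1.00051 >1
  x=-50.190: |R|=1.00030 >1
So |R|<1 on (-50.0000, 0).

(-50.0000, 0).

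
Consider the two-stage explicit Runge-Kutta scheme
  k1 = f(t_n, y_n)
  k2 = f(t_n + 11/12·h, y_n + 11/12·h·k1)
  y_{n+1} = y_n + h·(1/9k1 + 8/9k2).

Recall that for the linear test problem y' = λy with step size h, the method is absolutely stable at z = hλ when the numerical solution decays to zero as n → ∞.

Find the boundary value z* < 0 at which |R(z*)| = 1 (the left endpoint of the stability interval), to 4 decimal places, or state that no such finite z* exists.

Set f=λy, z=hλ:
  k1=λy_n ⇒ h·k1=z·y_n;  k2=λ(1+11/12z)y_n ⇒ h·k2=z(1+11/12z)y_n
  y_{n+1}/y_n = 1 + 1/9z + 8/9z(1+11/12z) = 1 + z + 22/27z²
  R(z) = 1 + z + 22/27z².

Find x<0 with |R(x)|<1.
x=-0.57: |R|=0.6947
R=1: x+22/27x²=0 ⇒ x=−27/22=-1.2273; min R=1−1/(4·22/27)=0.6932>−1
Confirm numerically:
  x=-1.103: |R|=0.88831 <1
  x=-0.932: |R|=0.77577 <1
  x=-0.514: |R|=0.70127 <1
  x=-1.751: |R|=1.74722 >1
  x=-1.492: |R|=1.32183 >1
Stable set (-1.2273, 0).

z* = -1.2273.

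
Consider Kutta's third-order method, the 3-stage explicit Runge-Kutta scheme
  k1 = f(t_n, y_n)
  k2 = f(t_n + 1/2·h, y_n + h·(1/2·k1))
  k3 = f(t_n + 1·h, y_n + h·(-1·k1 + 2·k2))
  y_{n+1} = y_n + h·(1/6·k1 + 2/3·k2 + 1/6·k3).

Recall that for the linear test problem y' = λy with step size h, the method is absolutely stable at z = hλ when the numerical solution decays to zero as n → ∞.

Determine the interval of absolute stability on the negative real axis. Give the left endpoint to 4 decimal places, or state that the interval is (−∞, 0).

On y'=λy, z=hλ:
  order 3, 3-stage ⇒ R(z)=1+z+z^2/2+z^3/6
  (e.g. R(-1.62)=-0.01639, |R|=0.01639)

Find x<0 with |R(x)|<1.
x=-1.62: |R|=0.0164
|R(-2.8)|=1.5387 |R(-1.1)|=0.2832 |R(-0.61)|=0.5382
Bisect:
  x_lo=-3.0446 |R|=2.1135  x_hi=-0.0702 |R|=0.9322
  mid=-1.55741 |R|=0.02576 →hi
  mid=-2.30100 |R|=0.68418 →hi
  mid=-2.67279 |R|=1.28321 →lo
  mid=-2.48689 |R|=0.95800 →hi
  mid=-2.57984 |R|=1.11378 →lo
  mid=-2.53337 |R|=1.03423 →lo
  mid=-2.51013 |R|=0.99571 →hi
  ...
  [-2.51285,-2.51267] ⇒ x*=-2.5127
So |R|<1 on (-2.5127, 0).

z∈(-2.5127,0).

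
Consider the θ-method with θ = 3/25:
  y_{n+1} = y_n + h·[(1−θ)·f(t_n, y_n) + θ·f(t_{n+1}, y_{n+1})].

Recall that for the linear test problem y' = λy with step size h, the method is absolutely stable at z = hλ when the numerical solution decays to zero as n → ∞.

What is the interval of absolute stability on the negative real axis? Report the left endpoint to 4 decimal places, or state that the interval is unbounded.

z∈(-2.6316,0).

Set f=λy, z=hλ:
  y_{n+1} = y_n + z·[22/25·y_n + 3/25·y_{n+1}] ⇒ (1 − 3/25z)y_{n+1} = (1 + 22/25z)y_n
  so R(z) = (1 + 22/25z)/(1 − 3/25z).

Solve |R(x)|<1 on ℝ⁻.
x=-0.6: |R|=0.4403
R=−1: 1+22/25x = −1+3/25x ⇒ -19/25x=2 ⇒ x=2/(-19/25)=-2.6316
Confirm numerically:
  x=-2.201: |R|=0.74113 <1
  x=-1.582: |R|=0.32959 <1
  x=-1.248: |R|=0.08544 <1
  x=-1.158: |R|=0.01672 <1
  x=-3.127: |R|=1.27378 >1
  x=-3.013: |R|=1.21290 >1
  x=-2.889: |R|=1.14528 >1
Stable set (-2.6316, 0).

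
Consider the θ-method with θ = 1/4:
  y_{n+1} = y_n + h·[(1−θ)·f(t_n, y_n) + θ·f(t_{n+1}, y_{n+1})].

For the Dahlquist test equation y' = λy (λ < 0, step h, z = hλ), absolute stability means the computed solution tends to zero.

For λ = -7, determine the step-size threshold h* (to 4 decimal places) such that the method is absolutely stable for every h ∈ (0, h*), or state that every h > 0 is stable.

On y'=λy, z=hλ:
  y_{n+1} = y_n + z·[3/4·y_n + 1/4·y_{n+1}] ⇒ (1 − 1/4z)y_{n+1} = (1 + 3/4z)y_n
  R(z) = (1 + 3/4z)/(1 − 1/4z).

Boundary: |R(x)|=1, x<0.
x=-0.62: |R|=0.4632
R=−1: 1+3/4x = −1+1/4x ⇒ -1/2x=2 ⇒ x=2/(-1/2)=-4.0000
Confirm numerically:
  x=-3.942: |R|=0.98539 <1
  x=-3.243: |R|=0.79097 <1
  x=-3.029: |R|=0.72372 <1
  x=-4.411: |R|=1.09773 >1
  x=-4.284: |R|=1.06857 >1
So |R|<1 on (-4.0000, 0).

(-4.0000,0); λ=-7 ⇒ h* = (4)/7 = 0.5714.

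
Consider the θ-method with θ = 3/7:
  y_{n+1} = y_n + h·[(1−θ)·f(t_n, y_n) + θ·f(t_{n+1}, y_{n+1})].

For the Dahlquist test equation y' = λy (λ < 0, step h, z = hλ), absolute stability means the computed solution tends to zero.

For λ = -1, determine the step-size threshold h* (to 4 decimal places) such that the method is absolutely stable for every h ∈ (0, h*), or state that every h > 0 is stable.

(-14.0000,0); λ=-1 ⇒ h* = (14)/1 = 14.0000.

On y'=λy, z=hλ:
  y_{n+1} = y_n + z·[4/7·y_n + 3/7·y_{n+1}] ⇒ (1 − 3/7z)y_{n+1} = (1 + 4/7z)y_n
  R(z) = (1 + 4/7z)/(1 − 3/7z).

Find x<0 with |R(x)|<1.
x=-0.39: |R|=0.6659
R=−1: 1+4/7x = −1+3/7x ⇒ -1/7x=2 ⇒ x=2/(-1/7)=-14.0000
Confirm numerically:
  x=-13.435: |R|=0.98806 <1
  x=-11.585: |R|=0.94216 <1
  x=-11.384: |R|=0.93643 <1
  x=-7.755: |R|=0.79366 <1
  x=-14.516: |R|=1.01021 >1
  x=-14.159: |R|=1.00321 >1
Interval (-14.0000, 0).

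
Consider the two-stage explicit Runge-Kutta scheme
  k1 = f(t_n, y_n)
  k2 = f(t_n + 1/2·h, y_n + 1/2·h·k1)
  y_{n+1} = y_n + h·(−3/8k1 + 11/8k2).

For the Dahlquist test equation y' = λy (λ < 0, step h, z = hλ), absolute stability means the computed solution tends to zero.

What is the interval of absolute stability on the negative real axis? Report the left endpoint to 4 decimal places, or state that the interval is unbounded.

Set f=λy, z=hλ:
  k1=λy_n ⇒ h·k1=z·y_n;  k2=λ(1+1/2z)y_n ⇒ h·k2=z(1+1/2z)y_n
  y_{n+1}/y_n = 1 − 3/8z + 11/8z(1+1/2z) = 1 + z + 11/16z²
  so R(z) = 1 + z + 11/16z².

Need |R(x)|<1, x<0.
x=-1.06: |R|=0.7125
R=1: x+11/16x²=0 ⇒ x=−16/11=-1.4545; min R=1−1/(4·11/16)=0.6364>−1
Confirm numerically:
  x=-1.429: |R|=0.97490 <1
  x=-1.337: |R|=0.89195 <1
  x=-0.930: |R|=0.66462 <1
  x=-0.820: |R|=0.64227 <1
  x=-2.016: |R|=1.77818 >1
  x=-1.574: |R|=1.12926 >1
Interval (-1.4545, 0).

z∈(-1.4545,0).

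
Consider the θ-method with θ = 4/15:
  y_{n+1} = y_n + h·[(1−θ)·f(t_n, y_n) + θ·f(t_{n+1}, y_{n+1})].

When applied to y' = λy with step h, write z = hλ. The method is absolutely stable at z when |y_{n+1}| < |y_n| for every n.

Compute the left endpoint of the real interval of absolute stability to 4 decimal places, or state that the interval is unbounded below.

Test eqn y'=λy, z=hλ:
  y_{n+1} = y_n + z·[11/15·y_n + 4/15·y_{n+1}] ⇒ (1 − 4/15z)y_{n+1} = (1 + 11/15z)y_n
  R(z) = (1 + 11/15z)/(1 − 4/15z).

Solve |R(x)|<1 on ℝ⁻.
x=-1.09: |R|=0.1555
R=−1: 1+11/15x = −1+4/15x ⇒ -7/15x=2 ⇒ x=2/(-7/15)=-4.2857
Confirm numerically:
  x=-3.671: |R|=0.85504 <1
  x=-3.322: |R|=0.76152 <1
  x=-2.137: |R|=0.36126 <1
  x=-2.089: |R|=0.34163 <1
  x=-4.846: |R|=1.11406 >1
  x=-4.731: |R|=1.09188 >1
  x=-4.363: |R|=1.01667 >1
So |R|<1 on (-4.2857, 0).

z* = -4.2857.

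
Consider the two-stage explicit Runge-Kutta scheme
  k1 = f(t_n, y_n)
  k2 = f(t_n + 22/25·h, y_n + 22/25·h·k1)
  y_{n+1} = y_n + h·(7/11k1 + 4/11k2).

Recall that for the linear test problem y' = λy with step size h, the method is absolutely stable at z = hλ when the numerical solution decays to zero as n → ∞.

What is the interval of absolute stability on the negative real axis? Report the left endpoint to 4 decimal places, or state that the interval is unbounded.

(-3.1250, 0).

With y'=λy (z=hλ):
  k1=λy_n ⇒ h·k1=z·y_n;  k2=λ(1+22/25z)y_n ⇒ h·k2=z(1+22/25z)y_n
  y_{n+1}/y_n = 1 + 7/11z + 4/11z(1+22/25z) = 1 + z + 8/25z²
  R(z) = 1 + z + 8/25z².

Boundary: |R(x)|=1, x<0.
x=-1.06: |R|=0.2996
R=1: x+8/25x²=0 ⇒ x=−25/8=-3.1250; min R=1−1/(4·8/25)=0.2188>−1
Confirm numerically:
  x=-1.511: |R|=0.21960 <1
  x=-1.463: |R|=0.22192 <1
  x=-1.398: |R|=0.22741 <1
  x=-3.688: |R|=1.66443 >1
  x=-3.380: |R|=1.27581 >1
So |R|<1 on (-3.1250, 0).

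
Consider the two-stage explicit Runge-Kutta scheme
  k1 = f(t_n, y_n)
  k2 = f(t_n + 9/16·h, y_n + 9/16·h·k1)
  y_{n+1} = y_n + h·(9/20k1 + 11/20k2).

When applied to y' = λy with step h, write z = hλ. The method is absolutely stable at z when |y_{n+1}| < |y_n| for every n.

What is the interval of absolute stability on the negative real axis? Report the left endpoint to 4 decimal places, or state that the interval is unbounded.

z∈(-3.2323,0).

Test eqn y'=λy, z=hλ:
  k1=λy_n ⇒ h·k1=z·y_n;  k2=λ(1+9/16z)y_n ⇒ h·k2=z(1+9/16z)y_n
  y_{n+1}/y_n = 1 + 9/20z + 11/20z(1+9/16z) = 1 + z + 99/320z²
  ⇒ R(z) = 1 + z + 99/320z².

Need |R(x)|<1, x<0.
x=-1.49: |R|=0.1968
R=1: x+99/320x²=0 ⇒ x=−320/99=-3.2323; min R=1−1/(4·99/320)=0.1919>−1
Confirm numerically:
  x=-3.034: |R|=0.81385 <1
  x=-2.993: |R|=0.77840 <1
  x=-1.961: |R|=0.22871 <1
  x=-1.685: |R|=0.19339 <1
  x=-3.826: |R|=1.70272 >1
  x=-3.786: |R|=1.64852 >1
  x=-3.353: |R|=1.12518 >1
So |R|<1 on (-3.2323, 0).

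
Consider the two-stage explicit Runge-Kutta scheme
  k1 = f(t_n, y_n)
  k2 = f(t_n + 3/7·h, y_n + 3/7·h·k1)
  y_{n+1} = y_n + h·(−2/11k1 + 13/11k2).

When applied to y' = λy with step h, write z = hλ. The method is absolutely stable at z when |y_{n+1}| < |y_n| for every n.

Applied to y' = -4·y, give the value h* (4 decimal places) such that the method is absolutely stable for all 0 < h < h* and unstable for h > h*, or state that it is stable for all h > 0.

Set f=λy, z=hλ:
  k1=λy_n ⇒ h·k1=z·y_n;  k2=λ(1+3/7z)y_n ⇒ h·k2=z(1+3/7z)y_n
  y_{n+1}/y_n = 1 − 2/11z + 13/11z(1+3/7z) = 1 + z + 39/77z²
  Hence R(z) = 1 + z + 39/77z².

Need |R(x)|<1, x<0.
x=-1.59: |R|=0.6905
R=1: x+39/77x²=0 ⇒ x=−77/39=-1.9744; min R=1−1/(4·39/77)=0.5064>−1
Confirm numerically:
  x=-1.804: |R|=0.84434 <1
  x=-1.501: |R|=0.64013 <1
  x=-1.416: |R|=0.59955 <1
  x=-1.058: |R|=0.50895 <1
  x=-2.481: |R|=1.63665 >1
  x=-2.154: |R|=1.19599 >1
  x=-2.026: |R|=1.05299 >1
Interval (-1.9744, 0).

(-1.9744,0); λ=-4 ⇒ h* = (77/39)/4 = 0.4936.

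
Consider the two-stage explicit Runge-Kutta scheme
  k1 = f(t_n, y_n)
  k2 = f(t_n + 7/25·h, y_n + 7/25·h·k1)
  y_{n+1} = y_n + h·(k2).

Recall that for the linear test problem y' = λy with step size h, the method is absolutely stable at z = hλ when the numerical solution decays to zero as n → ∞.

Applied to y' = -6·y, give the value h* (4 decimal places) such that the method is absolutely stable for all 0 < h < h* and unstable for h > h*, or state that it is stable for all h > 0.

With y'=λy (z=hλ):
  k1=λy_n ⇒ h·k1=z·y_n;  k2=λ(1+7/25z)y_n ⇒ h·k2=z(1+7/25z)y_n
  y_{n+1}/y_n = 1 + z(1+7/25z) = 1 + z + 7/25z²
  Hence R(z) = 1 + z + 7/25z².

Boundary: |R(x)|=1, x<0.
x=-1.66: |R|=0.1116
R=1: x+7/25x²=0 ⇒ x=−25/7=-3.5714; min R=1−1/(4·7/25)=0.1071>−1
Confirm numerically:
  x=-3.146: |R|=0.62525 <1
  x=-2.778: |R|=0.38284 <1
  x=-1.497: |R|=0.13048 <1
  x=-3.699: |R|=1.13213 >1
  x=-3.666: |R|=1.09708 >1
Stable set (-3.5714, 0).

(-3.5714,0); λ=-6 ⇒ h* = (25/7)/6 = 0.5952.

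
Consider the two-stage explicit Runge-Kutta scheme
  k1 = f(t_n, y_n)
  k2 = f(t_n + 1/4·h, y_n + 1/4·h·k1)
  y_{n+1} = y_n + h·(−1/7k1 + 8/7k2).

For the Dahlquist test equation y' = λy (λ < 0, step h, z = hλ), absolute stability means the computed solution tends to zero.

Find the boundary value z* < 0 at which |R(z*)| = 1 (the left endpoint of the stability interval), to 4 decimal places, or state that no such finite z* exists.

Set f=λy, z=hλ:
  k1=λy_n ⇒ h·k1=z·y_n;  k2=λ(1+1/4z)y_n ⇒ h·k2=z(1+1/4z)y_n
  y_{n+1}/y_n = 1 − 1/7z + 8/7z(1+1/4z) = 1 + z + 2/7z²
  so R(z) = 1 + z + 2/7z².

Find x<0 with |R(x)|<1.
x=-0.74: |R|=0.4165
R=1: x+2/7x²=0 ⇒ x=−7/2=-3.5000; min R=1−1/(4·2/7)=0.1250>−1
Confirm numerically:
  x=-2.800: |R|=0.44000 <1
  x=-2.522: |R|=0.29528 <1
  x=-2.419: |R|=0.25287 <1
  x=-4.096: |R|=1.69749 >1
  x=-4.094: |R|=1.69481 >1
  x=-3.549: |R|=1.04969 >1
Interval (-3.5000, 0).

z* = -3.5000.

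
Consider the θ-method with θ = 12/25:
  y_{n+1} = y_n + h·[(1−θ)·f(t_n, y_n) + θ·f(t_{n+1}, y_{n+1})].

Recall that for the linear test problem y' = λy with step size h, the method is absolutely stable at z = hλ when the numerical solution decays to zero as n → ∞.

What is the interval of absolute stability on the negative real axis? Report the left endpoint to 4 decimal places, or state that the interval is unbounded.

Test eqn y'=λy, z=hλ:
  y_{n+1} = y_n + z·[13/25·y_n + 12/25·y_{n+1}] ⇒ (1 − 12/25z)y_{n+1} = (1 + 13/25z)y_n
  ⇒ R(z) = (1 + 13/25z)/(1 − 12/25z).

Find x<0 with |R(x)|<1.
x=-0.87: |R|=0.3863
R=−1: 1+13/25x = −1+12/25x ⇒ -1/25x=2 ⇒ x=2/(-1/25)=-50.0000
Confirm numerically:
  x=-46.127: |R|=0.99331 <1
  x=-30.688: |R|=0.95089 <1
  x=-25.524: |R|=0.92612 <1
  x=-50.567: |R|=1.00090 >1
  x=-50.474: |R|=1.00075 >1
Stable set (-50.0000, 0).

(-50.0000, 0).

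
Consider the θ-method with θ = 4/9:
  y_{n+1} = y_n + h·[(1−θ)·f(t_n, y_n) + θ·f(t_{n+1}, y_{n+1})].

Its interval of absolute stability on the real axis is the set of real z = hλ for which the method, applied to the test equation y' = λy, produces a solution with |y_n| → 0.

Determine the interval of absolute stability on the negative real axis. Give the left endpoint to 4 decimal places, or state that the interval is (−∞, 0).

(-18.0000, 0).

On y'=λy, z=hλ:
  y_{n+1} = y_n + z·[5/9·y_n + 4/9·y_{n+1}] ⇒ (1 − 4/9z)y_{n+1} = (1 + 5/9z)y_n
  ⇒ R(z) = (1 + 5/9z)/(1 − 4/9z).

Find x<0 with |R(x)|<1.
x=-1: |R|=0.3077
R=−1: 1+5/9x = −1+4/9x ⇒ -1/9x=2 ⇒ x=2/(-1/9)=-18.0000
Confirm numerically:
  x=-17.904: |R|=0.99881 <1
  x=-11.376: |R|=0.87847 <1
  x=-10.832: |R|=0.86302 <1
  x=-18.384: |R|=1.00465 >1
  x=-18.279: |R|=1.00340 >1
  x=-18.226: |R|=1.00276 >1
So |R|<1 on (-18.0000, 0).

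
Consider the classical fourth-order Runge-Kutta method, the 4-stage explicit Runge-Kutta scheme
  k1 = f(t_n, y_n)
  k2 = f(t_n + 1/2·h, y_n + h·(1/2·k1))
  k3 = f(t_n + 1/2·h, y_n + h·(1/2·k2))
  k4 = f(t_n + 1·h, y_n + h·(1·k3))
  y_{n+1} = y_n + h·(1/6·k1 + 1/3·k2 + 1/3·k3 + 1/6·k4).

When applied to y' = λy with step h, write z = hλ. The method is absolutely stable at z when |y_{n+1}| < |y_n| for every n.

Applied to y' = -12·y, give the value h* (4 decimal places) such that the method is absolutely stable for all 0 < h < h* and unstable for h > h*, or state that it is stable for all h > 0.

Set f=λy, z=hλ:
  order 4, 4-stage ⇒ R(z)=1+z+z^2/2+z^3/6+z^4/24
  (e.g. R(-0.67)=0.51272, |R|=0.51272)

Solve |R(x)|<1 on ℝ⁻.
x=-0.67: |R|=0.5127
|R(-2.79)|=1.0071 |R(-2.53)|=0.6786 |R(-1.74)|=0.2777
Bisect:
  x_lo=-3.2032 |R|=1.8359  x_hi=-0.0653 |R|=0.9368
  mid=-1.63424 |R|=0.27089 →hi
  mid=-2.41873 |R|=0.57409 →hi
  mid=-2.81097 |R|=1.03941 →lo
  mid=-2.61485 |R|=0.77200 →hi
  mid=-2.71291 |R|=0.89625 →hi
  mid=-2.76194 |R|=0.96536 →hi
  mid=-2.78646 |R|=1.00176 →lo
  mid=-2.77420 |R|=0.98341 →hi
  mid=-2.78033 |R|=0.99254 →hi
  ...
  [-2.78531,-2.78512] ⇒ x*=-2.7853
Stable set (-2.7853, 0).

(-2.7853,0); λ=-12 ⇒ h* = 0.2321.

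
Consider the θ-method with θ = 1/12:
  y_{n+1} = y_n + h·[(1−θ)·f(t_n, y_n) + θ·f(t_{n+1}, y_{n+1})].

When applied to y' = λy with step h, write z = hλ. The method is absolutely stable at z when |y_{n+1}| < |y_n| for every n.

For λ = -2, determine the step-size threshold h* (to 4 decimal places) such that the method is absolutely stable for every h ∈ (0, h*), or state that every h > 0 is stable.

(-2.4000,0); λ=-2 ⇒ h* = (12/5)/2 = 1.2000.

Set f=λy, z=hλ:
  y_{n+1} = y_n + z·[11/12·y_n + 1/12·y_{n+1}] ⇒ (1 − 1/12z)y_{n+1} = (1 + 11/12z)y_n
  R(z) = (1 + 11/12z)/(1 − 1/12z).

Solve |R(x)|<1 on ℝ⁻.
x=-0.36: |R|=0.6505
R=−1: 1+11/12x = −1+1/12x ⇒ -5/6x=2 ⇒ x=2/(-5/6)=-2.4000
Confirm numerically:
  x=-2.259: |R|=0.90112 <1
  x=-2.120: |R|=0.80170 <1
  x=-1.468: |R|=0.30799 <1
  x=-1.242: |R|=0.12551 <1
  x=-2.789: |R|=1.26303 >1
  x=-2.543: |R|=1.09833 >1
So |R|<1 on (-2.4000, 0).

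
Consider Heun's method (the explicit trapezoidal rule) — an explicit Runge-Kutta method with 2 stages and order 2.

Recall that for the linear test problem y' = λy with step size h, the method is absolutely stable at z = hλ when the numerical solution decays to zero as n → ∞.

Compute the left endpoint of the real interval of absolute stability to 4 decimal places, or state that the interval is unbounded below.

left endpoint -2.0000.

With y'=λy (z=hλ):
  order 2, 2-stage ⇒ R(z)=1+z+z^2/2
  (e.g. R(-1.46)=0.60580, |R|=0.60580)

Solve |R(x)|<1 on ℝ⁻.
x=-1.46: |R|=0.6058
|R(-1.62)|=0.6922 |R(-1.43)|=0.5924 |R(-0.51)|=0.6200
Bisect:
  x_lo=-2.7034 |R|=1.9507  x_hi=-0.2259 |R|=0.7996
  mid=-1.46465 |R|=0.60795 →hi
  mid=-2.08402 |R|=1.08755 →lo
  mid=-1.77434 |R|=0.79980 →hi
  mid=-1.92918 |R|=0.93168 →hi
  mid=-2.00660 |R|=1.00662 →lo
  mid=-1.96789 |R|=0.96840 →hi
  mid=-1.98724 |R|=0.98732 →hi
  mid=-1.99692 |R|=0.99692 →hi
  mid=-2.00176 |R|=1.00176 →lo
  ...
  [-2.00009,-1.99994] ⇒ x*=-2.0000
So |R|<1 on (-2.0000, 0).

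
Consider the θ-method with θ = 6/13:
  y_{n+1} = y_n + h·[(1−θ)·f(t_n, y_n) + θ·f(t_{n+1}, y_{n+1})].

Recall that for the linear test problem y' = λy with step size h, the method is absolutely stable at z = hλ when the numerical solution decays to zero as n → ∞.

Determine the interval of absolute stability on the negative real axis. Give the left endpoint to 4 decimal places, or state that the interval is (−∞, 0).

z∈(-26.0000,0).

With y'=λy (z=hλ):
  y_{n+1} = y_n + z·[7/13·y_n + 6/13·y_{n+1}] ⇒ (1 − 6/13z)y_{n+1} = (1 + 7/13z)y_n
  R(z) = (1 + 7/13z)/(1 − 6/13z).

Find x<0 with |R(x)|<1.
x=-0.47: |R|=0.6138
R=−1: 1+7/13x = −1+6/13x ⇒ -1/13x=2 ⇒ x=2/(-1/13)=-26.0000
Confirm numerically:
  x=-14.854: |R|=0.89086 <1
  x=-13.148: |R|=0.86013 <1
  x=-12.754: |R|=0.85204 <1
  x=-11.224: |R|=0.81609 <1
  x=-26.275: |R|=1.00161 >1
  x=-26.044: |R|=1.00026 >1
Stable set (-26.0000, 0).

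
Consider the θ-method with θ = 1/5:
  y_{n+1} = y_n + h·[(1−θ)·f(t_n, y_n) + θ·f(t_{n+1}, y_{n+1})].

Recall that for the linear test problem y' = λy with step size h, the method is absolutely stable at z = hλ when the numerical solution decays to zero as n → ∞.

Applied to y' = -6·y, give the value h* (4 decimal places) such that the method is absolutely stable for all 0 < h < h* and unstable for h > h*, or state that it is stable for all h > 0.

On y'=λy, z=hλ:
  y_{n+1} = y_n + z·[4/5·y_n + 1/5·y_{n+1}] ⇒ (1 − 1/5z)y_{n+1} = (1 + 4/5z)y_n
  R(z) = (1 + 4/5z)/(1 − 1/5z).

Boundary: |R(x)|=1, x<0.
x=-1.46: |R|=0.1300
R=−1: 1+4/5x = −1+1/5x ⇒ -3/5x=2 ⇒ x=2/(-3/5)=-3.3333
Confirm numerically:
  x=-2.685: |R|=0.74691 <1
  x=-2.543: |R|=0.68567 <1
  x=-2.520: |R|=0.67553 <1
  x=-1.369: |R|=0.07474 <1
  x=-3.799: |R|=1.15877 >1
  x=-3.616: |R|=1.09842 >1
  x=-3.490: |R|=1.05536 >1
So |R|<1 on (-3.3333, 0).

(-3.3333,0); λ=-6 ⇒ h* = (10/3)/6 = 0.5556.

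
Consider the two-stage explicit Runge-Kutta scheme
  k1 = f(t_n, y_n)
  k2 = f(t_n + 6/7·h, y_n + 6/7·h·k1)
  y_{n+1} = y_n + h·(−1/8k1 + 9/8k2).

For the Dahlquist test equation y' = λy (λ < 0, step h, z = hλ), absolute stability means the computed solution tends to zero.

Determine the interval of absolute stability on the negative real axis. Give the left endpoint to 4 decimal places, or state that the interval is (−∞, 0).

z∈(-1.0370,0).

With y'=λy (z=hλ):
  k1=λy_n ⇒ h·k1=z·y_n;  k2=λ(1+6/7z)y_n ⇒ h·k2=z(1+6/7z)y_n
  y_{n+1}/y_n = 1 − 1/8z + 9/8z(1+6/7z) = 1 + z + 27/28z²
  R(z) = 1 + z + 27/28z².

Find x<0 with |R(x)|<1.
x=-0.58: |R|=0.7444
R=1: x+27/28x²=0 ⇒ x=−28/27=-1.0370; min R=1−1/(4·27/28)=0.7407>−1
Confirm numerically:
  x=-0.954: |R|=0.92361 <1
  x=-0.860: |R|=0.85319 <1
  x=-0.819: |R|=0.82781 <1
  x=-1.256: |R|=1.26520 >1
  x=-1.160: |R|=1.13754 >1
  x=-1.127: |R|=1.09777 >1
Stable set (-1.0370, 0).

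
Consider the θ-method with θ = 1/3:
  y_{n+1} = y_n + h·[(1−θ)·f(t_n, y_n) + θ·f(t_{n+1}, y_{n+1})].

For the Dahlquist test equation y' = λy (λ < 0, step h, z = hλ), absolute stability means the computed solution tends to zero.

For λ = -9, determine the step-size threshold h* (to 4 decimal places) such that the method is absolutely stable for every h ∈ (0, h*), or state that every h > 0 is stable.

(-6.0000,0); λ=-9 ⇒ h* = (6)/9 = 0.6667.

Test eqn y'=λy, z=hλ:
  y_{n+1} = y_n + z·[2/3·y_n + 1/3·y_{n+1}] ⇒ (1 − 1/3z)y_{n+1} = (1 + 2/3z)y_n
  R(z) = (1 + 2/3z)/(1 − 1/3z).

Find x<0 with |R(x)|<1.
x=-1.19: |R|=0.1480
R=−1: 1+2/3x = −1+1/3x ⇒ -1/3x=2 ⇒ x=2/(-1/3)=-6.0000
Confirm numerically:
  x=-5.089: |R|=0.88738 <1
  x=-3.894: |R|=0.69452 <1
  x=-3.318: |R|=0.57550 <1
  x=-6.547: |R|=1.05730 >1
  x=-6.326: |R|=1.03496 >1
Stable set (-6.0000, 0).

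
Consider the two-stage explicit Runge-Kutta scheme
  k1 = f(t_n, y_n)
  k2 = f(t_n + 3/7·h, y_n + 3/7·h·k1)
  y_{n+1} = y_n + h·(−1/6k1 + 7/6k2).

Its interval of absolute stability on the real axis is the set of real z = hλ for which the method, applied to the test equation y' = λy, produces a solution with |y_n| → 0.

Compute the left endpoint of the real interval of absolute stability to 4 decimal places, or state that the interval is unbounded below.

z* = -2.0000.

With y'=λy (z=hλ):
  k1=λy_n ⇒ h·k1=z·y_n;  k2=λ(1+3/7z)y_n ⇒ h·k2=z(1+3/7z)y_n
  y_{n+1}/y_n = 1 − 1/6z + 7/6z(1+3/7z) = 1 + z + 1/2z²
  ⇒ R(z) = 1 + z + 1/2z².

Solve |R(x)|<1 on ℝ⁻.
x=-0.67: |R|=0.5544
R=1: x+1/2x²=0 ⇒ x=−2=-2.0000; min R=1−1/(4·1/2)=0.5000>−1
Confirm numerically:
  x=-1.877: |R|=0.88456 <1
  x=-1.715: |R|=0.75561 <1
  x=-1.537: |R|=0.64418 <1
  x=-1.505: |R|=0.62751 <1
  x=-2.359: |R|=1.42344 >1
  x=-2.323: |R|=1.37516 >1
Stable set (-2.0000, 0).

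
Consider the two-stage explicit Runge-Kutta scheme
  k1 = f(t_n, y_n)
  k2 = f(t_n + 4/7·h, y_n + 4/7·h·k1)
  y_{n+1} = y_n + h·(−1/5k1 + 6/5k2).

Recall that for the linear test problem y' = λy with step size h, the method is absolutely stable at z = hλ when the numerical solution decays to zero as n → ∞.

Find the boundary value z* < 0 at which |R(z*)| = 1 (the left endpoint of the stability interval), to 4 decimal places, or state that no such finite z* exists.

left endpoint -1.4583.

With y'=λy (z=hλ):
  k1=λy_n ⇒ h·k1=z·y_n;  k2=λ(1+4/7z)y_n ⇒ h·k2=z(1+4/7z)y_n
  y_{n+1}/y_n = 1 − 1/5z + 6/5z(1+4/7z) = 1 + z + 24/35z²
  R(z) = 1 + z + 24/35z².

Find x<0 with |R(x)|<1.
x=-0.92: |R|=0.6604
R=1: x+24/35x²=0 ⇒ x=−35/24=-1.4583; min R=1−1/(4·24/35)=0.6354>−1
Confirm numerically:
  x=-1.362: |R|=0.91003 <1
  x=-0.939: |R|=0.66561 <1
  x=-0.914: |R|=0.65884 <1
  x=-0.832: |R|=0.64267 <1
  x=-1.863: |R|=1.51696 >1
  x=-1.844: |R|=1.48766 >1
  x=-1.556: |R|=1.10421 >1
Interval (-1.4583, 0).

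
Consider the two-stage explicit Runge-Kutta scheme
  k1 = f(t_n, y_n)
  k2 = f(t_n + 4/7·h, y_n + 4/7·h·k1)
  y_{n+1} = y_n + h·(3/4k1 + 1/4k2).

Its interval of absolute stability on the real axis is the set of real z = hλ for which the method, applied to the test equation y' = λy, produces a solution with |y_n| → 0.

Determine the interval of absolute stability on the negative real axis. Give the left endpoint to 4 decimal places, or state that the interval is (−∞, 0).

With y'=λy (z=hλ):
  k1=λy_n ⇒ h·k1=z·y_n;  k2=λ(1+4/7z)y_n ⇒ h·k2=z(1+4/7z)y_n
  y_{n+1}/y_n = 1 + 3/4z + 1/4z(1+4/7z) = 1 + z + 1/7z²
  ⇒ R(z) = 1 + z + 1/7z².

Find x<0 with |R(x)|<1.
x=-1.74: |R|=0.3075
R=1: x+1/7x²=0 ⇒ x=−7=-7.0000; min R=1−1/(4·1/7)=-0.7500>−1
Confirm numerically:
  x=-6.907: |R|=0.90824 <1
  x=-6.817: |R|=0.82178 <1
  x=-6.570: |R|=0.59641 <1
  x=-7.499: |R|=1.53457 >1
  x=-7.312: |R|=1.32591 >1
Interval (-7.0000, 0).

(-7.0000, 0).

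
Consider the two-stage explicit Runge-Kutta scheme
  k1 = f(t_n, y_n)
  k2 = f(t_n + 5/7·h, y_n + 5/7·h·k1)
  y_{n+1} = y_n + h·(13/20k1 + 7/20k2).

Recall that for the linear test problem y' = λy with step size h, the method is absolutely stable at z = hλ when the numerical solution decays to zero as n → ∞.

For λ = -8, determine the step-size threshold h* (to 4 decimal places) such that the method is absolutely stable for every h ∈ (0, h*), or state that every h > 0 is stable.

With y'=λy (z=hλ):
  k1=λy_n ⇒ h·k1=z·y_n;  k2=λ(1+5/7z)y_n ⇒ h·k2=z(1+5/7z)y_n
  y_{n+1}/y_n = 1 + 13/20z + 7/20z(1+5/7z) = 1 + z + 1/4z²
  Hence R(z) = 1 + z + 1/4z².

Need |R(x)|<1, x<0.
x=-1.06: |R|=0.2209
R=1: x+1/4x²=0 ⇒ x=−4=-4.0000; min R=1−1/(4·1/4)=0.0000>−1
Confirm numerically:
  x=-3.817: |R|=0.82537 <1
  x=-2.277: |R|=0.01918 <1
  x=-1.730: |R|=0.01823 <1
  x=-4.481: |R|=1.53884 >1
  x=-4.443: |R|=1.49206 >1
Stable set (-4.0000, 0).

(-4.0000,0); λ=-8 ⇒ h* = (4)/8 = 0.5000.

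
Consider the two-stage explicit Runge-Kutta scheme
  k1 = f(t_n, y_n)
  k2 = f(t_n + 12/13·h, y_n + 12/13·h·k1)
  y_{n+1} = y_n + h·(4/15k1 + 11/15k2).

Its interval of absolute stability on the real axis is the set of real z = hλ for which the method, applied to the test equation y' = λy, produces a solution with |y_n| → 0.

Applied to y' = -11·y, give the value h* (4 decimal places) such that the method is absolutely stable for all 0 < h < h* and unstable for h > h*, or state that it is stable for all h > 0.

(-1.4773,0); λ=-11 ⇒ h* = (65/44)/11 = 0.1343.

On y'=λy, z=hλ:
  k1=λy_n ⇒ h·k1=z·y_n;  k2=λ(1+12/13z)y_n ⇒ h·k2=z(1+12/13z)y_n
  y_{n+1}/y_n = 1 + 4/15z + 11/15z(1+12/13z) = 1 + z + 44/65z²
  so R(z) = 1 + z + 44/65z².

Boundary: |R(x)|=1, x<0.
x=-0.46: |R|=0.6832
R=1: x+44/65x²=0 ⇒ x=−65/44=-1.4773; min R=1−1/(4·44/65)=0.6307>−1
Confirm numerically:
  x=-1.185: |R|=0.76555 <1
  x=-1.142: |R|=0.74082 <1
  x=-0.797: |R|=0.63299 <1
  x=-0.637: |R|=0.63767 <1
  x=-1.943: |R|=1.61255 >1
  x=-1.531: |R|=1.05568 >1
Interval (-1.4773, 0).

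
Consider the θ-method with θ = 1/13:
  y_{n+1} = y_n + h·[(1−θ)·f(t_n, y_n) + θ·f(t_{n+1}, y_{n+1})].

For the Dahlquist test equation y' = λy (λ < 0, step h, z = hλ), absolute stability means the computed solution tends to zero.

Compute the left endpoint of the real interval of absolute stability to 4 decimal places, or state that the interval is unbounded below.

On y'=λy, z=hλ:
  y_{n+1} = y_n + z·[12/13·y_n + 1/13·y_{n+1}] ⇒ (1 − 1/13z)y_{n+1} = (1 + 12/13z)y_n
  Hence R(z) = (1 + 12/13z)/(1 − 1/13z).

Solve |R(x)|<1 on ℝ⁻.
x=-0.73: |R|=0.3088
R=−1: 1+12/13x = −1+1/13x ⇒ -11/13x=2 ⇒ x=2/(-11/13)=-2.3636
Confirm numerically:
  x=-2.276: |R|=0.93689 <1
  x=-2.262: |R|=0.92675 <1
  x=-1.311: |R|=0.19090 <1
  x=-2.830: |R|=1.32407 >1
  x=-2.748: |R|=1.26848 >1
So |R|<1 on (-2.3636, 0).

z* = -2.3636.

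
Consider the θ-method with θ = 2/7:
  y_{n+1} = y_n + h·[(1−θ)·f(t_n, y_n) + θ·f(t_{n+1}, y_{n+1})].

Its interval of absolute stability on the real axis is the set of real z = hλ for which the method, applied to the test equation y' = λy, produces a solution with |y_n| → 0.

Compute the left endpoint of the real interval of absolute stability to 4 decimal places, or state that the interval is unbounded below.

Set f=λy, z=hλ:
  y_{n+1} = y_n + z·[5/7·y_n + 2/7·y_{n+1}] ⇒ (1 − 2/7z)y_{n+1} = (1 + 5/7z)y_n
  so R(z) = (1 + 5/7z)/(1 − 2/7z).

Need |R(x)|<1, x<0.
x=-0.99: |R|=0.2283
R=−1: 1+5/7x = −1+2/7x ⇒ -3/7x=2 ⇒ x=2/(-3/7)=-4.6667
Confirm numerically:
  x=-3.897: |R|=0.84392 <1
  x=-3.795: |R|=0.82077 <1
  x=-1.959: |R|=0.25600 <1
  x=-5.220: |R|=1.09518 >1
  x=-4.960: |R|=1.05201 >1
Interval (-4.6667, 0).

z* = -4.6667.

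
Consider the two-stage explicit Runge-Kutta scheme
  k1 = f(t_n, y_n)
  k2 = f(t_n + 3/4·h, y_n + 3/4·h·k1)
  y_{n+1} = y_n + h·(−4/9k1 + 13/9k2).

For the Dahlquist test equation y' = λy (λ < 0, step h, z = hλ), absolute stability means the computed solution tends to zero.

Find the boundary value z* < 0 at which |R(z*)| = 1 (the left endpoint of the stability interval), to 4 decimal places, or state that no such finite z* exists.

left endpoint -0.9231.

Test eqn y'=λy, z=hλ:
  k1=λy_n ⇒ h·k1=z·y_n;  k2=λ(1+3/4z)y_n ⇒ h·k2=z(1+3/4z)y_n
  y_{n+1}/y_n = 1 − 4/9z + 13/9z(1+3/4z) = 1 + z + 13/12z²
  so R(z) = 1 + z + 13/12z².

Find x<0 with |R(x)|<1.
x=-0.57: |R|=0.7820
R=1: x+13/12x²=0 ⇒ x=−12/13=-0.9231; min R=1−1/(4·13/12)=0.7692>−1
Confirm numerically:
  x=-0.903: |R|=0.98036 <1
  x=-0.838: |R|=0.92276 <1
  x=-0.800: |R|=0.89333 <1
  x=-0.481: |R|=0.76964 <1
  x=-1.266: |R|=1.47032 >1
  x=-1.104: |R|=1.21638 >1
  x=-0.970: |R|=1.04931 >1
Stable set (-0.9231, 0).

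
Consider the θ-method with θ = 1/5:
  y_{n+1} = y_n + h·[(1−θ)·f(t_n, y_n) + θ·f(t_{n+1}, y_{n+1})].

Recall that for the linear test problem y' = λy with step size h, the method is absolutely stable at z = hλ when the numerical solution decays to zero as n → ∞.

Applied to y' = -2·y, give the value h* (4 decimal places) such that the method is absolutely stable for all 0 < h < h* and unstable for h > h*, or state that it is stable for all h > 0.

Test eqn y'=λy, z=hλ:
  y_{n+1} = y_n + z·[4/5·y_n + 1/5·y_{n+1}] ⇒ (1 − 1/5z)y_{n+1} = (1 + 4/5z)y_n
  so R(z) = (1 + 4/5z)/(1 − 1/5z).

Need |R(x)|<1, x<0.
x=-0.93: |R|=0.2159
R=−1: 1+4/5x = −1+1/5x ⇒ -3/5x=2 ⇒ x=2/(-3/5)=-3.3333
Confirm numerically:
  x=-2.546: |R|=0.68699 <1
  x=-2.521: |R|=0.67597 <1
  x=-2.104: |R|=0.48086 <1
  x=-1.923: |R|=0.38885 <1
  x=-3.662: |R|=1.11383 >1
  x=-3.496: |R|=1.05744 >1
  x=-3.398: |R|=1.02310 >1
Interval (-3.3333, 0).

(-3.3333,0); λ=-2 ⇒ h* = (10/3)/2 = 1.6667.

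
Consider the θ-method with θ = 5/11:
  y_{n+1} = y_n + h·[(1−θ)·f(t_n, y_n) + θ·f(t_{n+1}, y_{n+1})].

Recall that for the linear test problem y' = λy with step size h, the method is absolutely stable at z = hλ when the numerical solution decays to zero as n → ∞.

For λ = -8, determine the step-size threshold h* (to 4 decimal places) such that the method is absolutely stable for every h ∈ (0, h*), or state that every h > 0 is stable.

(-22.0000,0); λ=-8 ⇒ h* = (22)/8 = 2.7500.

On y'=λy, z=hλ:
  y_{n+1} = y_n + z·[6/11·y_n + 5/11·y_{n+1}] ⇒ (1 − 5/11z)y_{n+1} = (1 + 6/11z)y_n
  ⇒ R(z) = (1 + 6/11z)/(1 − 5/11z).

Solve |R(x)|<1 on ℝ⁻.
x=-1.29: |R|=0.1868
R=−1: 1+6/11x = −1+5/11x ⇒ -1/11x=2 ⇒ x=2/(-1/11)=-22.0000
Confirm numerically:
  x=-17.298: |R|=0.95177 <1
  x=-16.655: |R|=0.94330 <1
  x=-13.771: |R|=0.89695 <1
  x=-10.770: |R|=0.82683 <1
  x=-22.269: |R|=1.00220 >1
  x=-22.148: |R|=1.00122 >1
  x=-22.134: |R|=1.00110 >1
So |R|<1 on (-22.0000, 0).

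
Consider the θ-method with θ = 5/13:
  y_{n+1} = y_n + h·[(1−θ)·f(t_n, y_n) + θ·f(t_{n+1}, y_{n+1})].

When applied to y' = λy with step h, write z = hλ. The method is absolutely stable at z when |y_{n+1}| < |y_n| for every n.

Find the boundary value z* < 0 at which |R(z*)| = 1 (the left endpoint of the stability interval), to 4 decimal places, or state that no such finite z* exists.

Set f=λy, z=hλ:
  y_{n+1} = y_n + z·[8/13·y_n + 5/13·y_{n+1}] ⇒ (1 − 5/13z)y_{n+1} = (1 + 8/13z)y_n
  R(z) = (1 + 8/13z)/(1 − 5/13z).

Boundary: |R(x)|=1, x<0.
x=-0.4: |R|=0.6533
R=−1: 1+8/13x = −1+5/13x ⇒ -3/13x=2 ⇒ x=2/(-3/13)=-8.6667
Confirm numerically:
  x=-8.645: |R|=0.99884 <1
  x=-7.477: |R|=0.92917 <1
  x=-4.478: |R|=0.64493 <1
  x=-3.644: |R|=0.51736 <1
  x=-9.122: |R|=1.02331 >1
  x=-9.079: |R|=1.02118 >1
So |R|<1 on (-8.6667, 0).

z* = -8.6667.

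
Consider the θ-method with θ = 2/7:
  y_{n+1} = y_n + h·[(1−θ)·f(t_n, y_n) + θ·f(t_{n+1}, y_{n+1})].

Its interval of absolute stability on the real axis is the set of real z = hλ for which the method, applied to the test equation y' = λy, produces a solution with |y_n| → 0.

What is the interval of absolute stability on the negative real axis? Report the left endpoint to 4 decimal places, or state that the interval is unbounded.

(-4.6667, 0).

On y'=λy, z=hλ:
  y_{n+1} = y_n + z·[5/7·y_n + 2/7·y_{n+1}] ⇒ (1 − 2/7z)y_{n+1} = (1 + 5/7z)y_n
  so R(z) = (1 + 5/7z)/(1 − 2/7z).

Need |R(x)|<1, x<0.
x=-0.43: |R|=0.6170
R=−1: 1+5/7x = −1+2/7x ⇒ -3/7x=2 ⇒ x=2/(-3/7)=-4.6667
Confirm numerically:
  x=-3.934: |R|=0.85217 <1
  x=-3.765: |R|=0.81383 <1
  x=-3.621: |R|=0.77974 <1
  x=-2.480: |R|=0.45151 <1
  x=-5.156: |R|=1.08480 >1
  x=-5.129: |R|=1.08037 >1
  x=-4.826: |R|=1.02871 >1
Interval (-4.6667, 0).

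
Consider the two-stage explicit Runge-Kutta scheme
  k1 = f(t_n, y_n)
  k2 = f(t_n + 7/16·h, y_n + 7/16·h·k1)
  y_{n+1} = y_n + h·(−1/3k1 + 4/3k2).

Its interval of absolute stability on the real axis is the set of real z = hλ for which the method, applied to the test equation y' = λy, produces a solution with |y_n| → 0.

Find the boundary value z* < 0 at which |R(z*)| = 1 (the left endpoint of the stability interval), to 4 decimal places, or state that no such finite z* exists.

Test eqn y'=λy, z=hλ:
  k1=λy_n ⇒ h·k1=z·y_n;  k2=λ(1+7/16z)y_n ⇒ h·k2=z(1+7/16z)y_n
  y_{n+1}/y_n = 1 − 1/3z + 4/3z(1+7/16z) = 1 + z + 7/12z²
  Hence R(z) = 1 + z + 7/12z².

Need |R(x)|<1, x<0.
x=-1.06: |R|=0.5954
R=1: x+7/12x²=0 ⇒ x=−12/7=-1.7143; min R=1−1/(4·7/12)=0.5714>−1
Confirm numerically:
  x=-1.690: |R|=0.97606 <1
  x=-1.646: |R|=0.93443 <1
  x=-1.197: |R|=0.63881 <1
  x=-0.982: |R|=0.58052 <1
  x=-2.080: |R|=1.44373 >1
  x=-1.931: |R|=1.24411 >1
So |R|<1 on (-1.7143, 0).

left endpoint -1.7143.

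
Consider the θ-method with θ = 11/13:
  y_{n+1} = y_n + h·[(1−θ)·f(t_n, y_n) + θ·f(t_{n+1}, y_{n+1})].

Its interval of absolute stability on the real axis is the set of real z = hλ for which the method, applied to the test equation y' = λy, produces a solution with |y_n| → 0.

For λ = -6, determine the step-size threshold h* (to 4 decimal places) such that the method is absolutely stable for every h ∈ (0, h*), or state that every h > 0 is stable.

Set f=λy, z=hλ:
  y_{n+1} = y_n + z·[2/13·y_n + 11/13·y_{n+1}] ⇒ (1 − 11/13z)y_{n+1} = (1 + 2/13z)y_n
  ⇒ R(z) = (1 + 2/13z)/(1 − 11/13z).

Need |R(x)|<1, x<0.
x=-0.73: |R|=0.5487
x=-2: |R|=0.2571
x=-10: |R|=0.0569
x=-100: |R|=0.1680
θ=11/13≥1/2 ⇒ |1+2/13x|<|1−11/13x| ∀x<0 ⇒ stable on all of ℝ⁻.

unbounded; (−∞, 0). Any h>0 works for λ=-6.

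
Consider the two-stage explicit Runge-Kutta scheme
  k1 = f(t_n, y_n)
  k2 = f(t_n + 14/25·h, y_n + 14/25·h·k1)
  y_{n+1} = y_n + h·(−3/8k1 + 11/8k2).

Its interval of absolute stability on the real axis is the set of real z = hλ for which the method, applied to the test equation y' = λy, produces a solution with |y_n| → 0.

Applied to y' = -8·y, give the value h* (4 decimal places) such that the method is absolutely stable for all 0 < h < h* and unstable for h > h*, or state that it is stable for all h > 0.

(-1.2987,0); λ=-8 ⇒ h* = (100/77)/8 = 0.1623.

Test eqn y'=λy, z=hλ:
  k1=λy_n ⇒ h·k1=z·y_n;  k2=λ(1+14/25z)y_n ⇒ h·k2=z(1+14/25z)y_n
  y_{n+1}/y_n = 1 − 3/8z + 11/8z(1+14/25z) = 1 + z + 77/100z²
  so R(z) = 1 + z + 77/100z².

Find x<0 with |R(x)|<1.
x=-0.8: |R|=0.6928
R=1: x+77/100x²=0 ⇒ x=−100/77=-1.2987; min R=1−1/(4·77/100)=0.6753>−1
Confirm numerically:
  x=-1.258: |R|=0.96057 <1
  x=-1.234: |R|=0.93852 <1
  x=-0.679: |R|=0.67600 <1
  x=-1.800: |R|=1.69480 >1
  x=-1.693: |R|=1.51401 >1
  x=-1.659: |R|=1.46026 >1
Interval (-1.2987, 0).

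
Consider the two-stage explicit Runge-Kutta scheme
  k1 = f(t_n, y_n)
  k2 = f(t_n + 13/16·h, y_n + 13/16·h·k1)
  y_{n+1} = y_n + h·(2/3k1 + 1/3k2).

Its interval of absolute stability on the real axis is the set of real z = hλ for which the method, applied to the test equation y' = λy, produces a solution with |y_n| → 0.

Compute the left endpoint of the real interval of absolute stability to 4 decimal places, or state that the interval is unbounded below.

Test eqn y'=λy, z=hλ:
  k1=λy_n ⇒ h·k1=z·y_n;  k2=λ(1+13/16z)y_n ⇒ h·k2=z(1+13/16z)y_n
  y_{n+1}/y_n = 1 + 2/3z + 1/3z(1+13/16z) = 1 + z + 13/48z²
  so R(z) = 1 + z + 13/48z².

Boundary: |R(x)|=1, x<0.
x=-1.27: |R|=0.1668
R=1: x+13/48x²=0 ⇒ x=−48/13=-3.6923; min R=1−1/(4·13/48)=0.0769>−1
Confirm numerically:
  x=-2.758: |R|=0.30211 <1
  x=-2.490: |R|=0.18919 <1
  x=-1.749: |R|=0.07948 <1
  x=-4.224: |R|=1.60826 >1
  x=-4.137: |R|=1.49825 >1
Stable set (-3.6923, 0).

left endpoint -3.6923.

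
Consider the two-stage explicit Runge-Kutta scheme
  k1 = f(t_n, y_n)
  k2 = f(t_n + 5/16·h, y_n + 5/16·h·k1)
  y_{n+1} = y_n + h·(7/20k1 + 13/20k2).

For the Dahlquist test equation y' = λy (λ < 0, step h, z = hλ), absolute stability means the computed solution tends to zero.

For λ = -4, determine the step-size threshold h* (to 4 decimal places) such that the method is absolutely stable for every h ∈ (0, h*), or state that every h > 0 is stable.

On y'=λy, z=hλ:
  k1=λy_n ⇒ h·k1=z·y_n;  k2=λ(1+5/16z)y_n ⇒ h·k2=z(1+5/16z)y_n
  y_{n+1}/y_n = 1 + 7/20z + 13/20z(1+5/16z) = 1 + z + 13/64z²
  ⇒ R(z) = 1 + z + 13/64z².

Find x<0 with |R(x)|<1.
x=-1.2: |R|=0.0925
R=1: x+13/64x²=0 ⇒ x=−64/13=-4.9231; min R=1−1/(4·13/64)=-0.2308>−1
Confirm numerically:
  x=-4.602: |R|=0.69986 <1
  x=-4.334: |R|=0.48141 <1
  x=-2.266: |R|=0.22300 <1
  x=-5.385: |R|=1.50526 >1
  x=-4.954: |R|=1.03112 >1
Stable set (-4.9231, 0).

(-4.9231,0); λ=-4 ⇒ h* = (64/13)/4 = 1.2308.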